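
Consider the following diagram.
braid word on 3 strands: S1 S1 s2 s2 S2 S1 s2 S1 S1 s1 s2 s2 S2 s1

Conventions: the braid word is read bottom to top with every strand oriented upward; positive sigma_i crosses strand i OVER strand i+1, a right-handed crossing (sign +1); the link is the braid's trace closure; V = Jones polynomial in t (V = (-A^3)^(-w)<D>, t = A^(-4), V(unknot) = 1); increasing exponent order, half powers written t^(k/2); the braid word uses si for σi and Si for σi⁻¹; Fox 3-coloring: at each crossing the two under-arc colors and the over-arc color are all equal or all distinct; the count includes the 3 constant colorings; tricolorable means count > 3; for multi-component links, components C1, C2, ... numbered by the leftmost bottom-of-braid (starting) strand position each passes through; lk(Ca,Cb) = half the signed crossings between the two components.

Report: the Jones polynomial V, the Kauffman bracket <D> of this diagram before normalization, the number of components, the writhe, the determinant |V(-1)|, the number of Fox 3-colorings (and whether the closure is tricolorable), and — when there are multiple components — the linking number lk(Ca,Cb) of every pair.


V = -t^-3 + 3t^-2 - 2t^-1 + 4 - 2t + 3t^2 - t^3
<D> = -A^-12 + 3A^-8 - 2A^-4 + 4 - 2A^4 + 3A^8 - A^12 (w = 0)
3 components over 14 crossings, w = 0
lk(C1,C2): 0
lk(C1,C3) = 0
linking number lk(C2,C3) = 0
3 Fox colorings among 3^14, |V(-1)| = 16: not tricolorable
why: the word shrinks to σ1⁻¹ σ1⁻¹ σ2 σ1⁻¹ σ2 σ1⁻¹ σ2 σ1 after cancelling


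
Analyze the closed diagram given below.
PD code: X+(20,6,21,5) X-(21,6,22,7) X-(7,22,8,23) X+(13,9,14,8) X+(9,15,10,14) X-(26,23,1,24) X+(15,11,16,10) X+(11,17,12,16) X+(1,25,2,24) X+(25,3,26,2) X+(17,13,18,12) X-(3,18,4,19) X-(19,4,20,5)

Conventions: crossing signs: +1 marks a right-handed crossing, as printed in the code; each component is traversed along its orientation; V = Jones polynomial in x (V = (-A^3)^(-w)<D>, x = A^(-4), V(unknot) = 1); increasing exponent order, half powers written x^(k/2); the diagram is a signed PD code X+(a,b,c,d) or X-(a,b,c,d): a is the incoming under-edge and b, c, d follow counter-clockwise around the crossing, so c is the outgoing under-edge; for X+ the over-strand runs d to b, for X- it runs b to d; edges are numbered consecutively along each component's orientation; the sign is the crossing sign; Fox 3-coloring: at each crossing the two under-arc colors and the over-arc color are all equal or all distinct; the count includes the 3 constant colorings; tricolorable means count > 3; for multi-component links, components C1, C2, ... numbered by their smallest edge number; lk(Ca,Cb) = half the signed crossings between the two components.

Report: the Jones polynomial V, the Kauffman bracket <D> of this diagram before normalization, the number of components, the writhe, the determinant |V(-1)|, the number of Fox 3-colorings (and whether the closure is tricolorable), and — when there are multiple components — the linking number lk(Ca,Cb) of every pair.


Jones polynomial: V(x) = -x^-2 + x^-1 - 1 + 3x - 2x^2 + 3x^3 - 2x^4 + x^5 - x^6
<D> = A^-15 - A^-11 + 2A^-7 - 3A^-3 + 2A - 3A^5 + A^9 - A^13 + A^17; writhe +3
components 1, writhe +3 (13 crossings)
3-colorings: 9 of 3^13, det 15 — tricolorable
note: the span of V is 8, forcing >= 8 crossings in any diagram


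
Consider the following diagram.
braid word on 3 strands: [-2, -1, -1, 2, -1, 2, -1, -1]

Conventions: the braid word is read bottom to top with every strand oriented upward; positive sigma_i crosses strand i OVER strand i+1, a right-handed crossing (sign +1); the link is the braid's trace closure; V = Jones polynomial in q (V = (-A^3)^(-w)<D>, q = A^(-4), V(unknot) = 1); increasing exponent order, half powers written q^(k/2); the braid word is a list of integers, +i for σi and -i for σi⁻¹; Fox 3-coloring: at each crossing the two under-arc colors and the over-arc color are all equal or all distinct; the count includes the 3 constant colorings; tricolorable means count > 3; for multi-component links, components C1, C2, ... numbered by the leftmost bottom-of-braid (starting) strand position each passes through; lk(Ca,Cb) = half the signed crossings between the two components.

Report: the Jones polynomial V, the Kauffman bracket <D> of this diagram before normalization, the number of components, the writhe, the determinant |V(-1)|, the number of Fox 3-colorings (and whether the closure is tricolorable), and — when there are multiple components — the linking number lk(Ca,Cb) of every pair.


Jones polynomial: V(q) = -q^-6 + q^-5 - q^-4 + 2q^-3 - q^-2 + q^-1
<D> = A^-8 - A^-4 + 2 - A^4 + A^8 - A^12; writhe -4
components 1, writhe -4 (8 crossings)
3-colorings: 3 of 3^8, det 7 — not tricolorable
note: w = -4 shifts under R1 moves; the (-A^3)^(4) factor cancels that in V


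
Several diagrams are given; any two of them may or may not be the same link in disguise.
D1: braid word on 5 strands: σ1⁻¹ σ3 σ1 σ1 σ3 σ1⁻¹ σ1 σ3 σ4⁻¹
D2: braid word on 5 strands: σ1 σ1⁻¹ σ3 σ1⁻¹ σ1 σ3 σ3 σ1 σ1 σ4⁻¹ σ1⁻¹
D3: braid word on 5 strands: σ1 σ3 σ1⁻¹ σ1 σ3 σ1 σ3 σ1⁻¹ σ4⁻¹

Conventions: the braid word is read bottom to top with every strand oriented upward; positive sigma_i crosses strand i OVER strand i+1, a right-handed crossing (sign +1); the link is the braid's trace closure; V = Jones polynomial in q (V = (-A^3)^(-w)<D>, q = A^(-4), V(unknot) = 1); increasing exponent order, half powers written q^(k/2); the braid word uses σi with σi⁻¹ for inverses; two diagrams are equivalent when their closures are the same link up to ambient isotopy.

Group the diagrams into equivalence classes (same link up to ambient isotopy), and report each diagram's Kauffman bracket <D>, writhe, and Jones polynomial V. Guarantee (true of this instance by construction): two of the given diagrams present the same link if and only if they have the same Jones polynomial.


equivalence classes: {D1, D2, D3}
D1 (bracket -A^-9 + A^-1 + A^3 + A^7; 9 crossings at w = +3): V = -q^(1/2) - q^(3/2) - q^(5/2) + q^(9/2)
V(D2) = -q^(1/2) - q^(3/2) - q^(5/2) + q^(9/2)  (w +3, c 11, <D> = -A^-9 + A^-1 + A^3 + A^7)
V(D3) = -q^(1/2) - q^(3/2) - q^(5/2) + q^(9/2)  [9 crossings, <D> = -A^-9 + A^-1 + A^3 + A^7, w = +3]
key observation: one V(q) for all 3 diagrams — one class (guaranteed)


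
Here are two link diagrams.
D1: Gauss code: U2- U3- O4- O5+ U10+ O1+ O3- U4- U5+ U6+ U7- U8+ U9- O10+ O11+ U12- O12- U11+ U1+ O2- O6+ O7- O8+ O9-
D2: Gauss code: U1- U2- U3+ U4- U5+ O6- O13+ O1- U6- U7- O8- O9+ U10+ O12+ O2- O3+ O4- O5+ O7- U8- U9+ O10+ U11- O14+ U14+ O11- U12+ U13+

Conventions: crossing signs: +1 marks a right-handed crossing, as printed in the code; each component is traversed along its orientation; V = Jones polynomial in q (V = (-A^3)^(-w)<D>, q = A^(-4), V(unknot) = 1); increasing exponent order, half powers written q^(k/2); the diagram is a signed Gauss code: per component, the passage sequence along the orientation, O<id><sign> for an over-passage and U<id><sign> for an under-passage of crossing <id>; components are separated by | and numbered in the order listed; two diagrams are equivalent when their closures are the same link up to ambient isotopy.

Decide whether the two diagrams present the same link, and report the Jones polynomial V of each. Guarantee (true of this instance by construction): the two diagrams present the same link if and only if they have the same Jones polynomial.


equivalent: yes
D1 (bracket 1; 12 crossings at w = 0): V = 1
D2 (bracket 1; 14 crossings at w = 0): V = 1
key observation: from 12 to 14 crossings by R-moves: one link, two diagrams


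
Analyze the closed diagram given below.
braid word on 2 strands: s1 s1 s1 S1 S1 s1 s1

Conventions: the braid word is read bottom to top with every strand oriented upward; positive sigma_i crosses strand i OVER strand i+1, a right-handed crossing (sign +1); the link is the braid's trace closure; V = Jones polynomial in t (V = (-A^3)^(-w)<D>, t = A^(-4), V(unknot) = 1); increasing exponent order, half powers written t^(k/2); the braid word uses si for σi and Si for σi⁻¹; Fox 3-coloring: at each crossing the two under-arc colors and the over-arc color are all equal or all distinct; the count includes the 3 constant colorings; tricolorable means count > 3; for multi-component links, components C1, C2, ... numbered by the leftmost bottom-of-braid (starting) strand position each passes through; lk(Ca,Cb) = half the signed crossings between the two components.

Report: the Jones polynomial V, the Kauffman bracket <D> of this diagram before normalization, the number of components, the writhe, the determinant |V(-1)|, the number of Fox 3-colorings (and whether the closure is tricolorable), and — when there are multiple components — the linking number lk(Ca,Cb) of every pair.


V = t + t^3 - t^4
<D> = A^-7 - A^-3 - A^5 (w = +3)
1 component over 7 crossings, w = +3
9 Fox colorings among 3^7, |V(-1)| = 3: tricolorable
why: det 3 = |V(-1)|; divisible by 3, so tricolorable


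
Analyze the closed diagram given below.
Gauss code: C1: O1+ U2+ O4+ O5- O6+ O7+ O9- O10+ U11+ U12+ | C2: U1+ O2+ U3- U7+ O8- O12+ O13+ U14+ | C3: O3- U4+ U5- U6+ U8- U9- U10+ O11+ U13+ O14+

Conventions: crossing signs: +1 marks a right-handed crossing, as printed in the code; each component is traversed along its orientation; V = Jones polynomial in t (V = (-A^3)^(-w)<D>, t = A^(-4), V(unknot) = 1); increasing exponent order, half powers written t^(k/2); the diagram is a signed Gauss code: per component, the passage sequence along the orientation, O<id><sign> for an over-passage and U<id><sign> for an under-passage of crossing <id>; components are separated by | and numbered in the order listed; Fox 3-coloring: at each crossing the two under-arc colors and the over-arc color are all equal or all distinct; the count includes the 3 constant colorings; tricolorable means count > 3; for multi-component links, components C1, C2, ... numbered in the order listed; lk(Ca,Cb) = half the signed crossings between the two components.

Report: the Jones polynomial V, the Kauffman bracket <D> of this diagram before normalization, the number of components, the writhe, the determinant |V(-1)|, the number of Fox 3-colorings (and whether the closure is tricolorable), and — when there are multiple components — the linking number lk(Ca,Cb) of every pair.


V = t^2 + 2t^4 - t^5 + 2t^6 - t^7 + t^8
<D> = A^-14 - A^-10 + 2A^-6 - A^-2 + 2A^2 + A^10 (w = +6)
3 components over 14 crossings, w = +6
lk(C1,C2): +2
lk(C1,C3) = +1
linking number lk(C2,C3) = 0
3 Fox colorings among 3^14, |V(-1)| = 8: not tricolorable
why: w = +6 shifts under R1 moves; the (-A^3)^(-6) factor cancels that in V


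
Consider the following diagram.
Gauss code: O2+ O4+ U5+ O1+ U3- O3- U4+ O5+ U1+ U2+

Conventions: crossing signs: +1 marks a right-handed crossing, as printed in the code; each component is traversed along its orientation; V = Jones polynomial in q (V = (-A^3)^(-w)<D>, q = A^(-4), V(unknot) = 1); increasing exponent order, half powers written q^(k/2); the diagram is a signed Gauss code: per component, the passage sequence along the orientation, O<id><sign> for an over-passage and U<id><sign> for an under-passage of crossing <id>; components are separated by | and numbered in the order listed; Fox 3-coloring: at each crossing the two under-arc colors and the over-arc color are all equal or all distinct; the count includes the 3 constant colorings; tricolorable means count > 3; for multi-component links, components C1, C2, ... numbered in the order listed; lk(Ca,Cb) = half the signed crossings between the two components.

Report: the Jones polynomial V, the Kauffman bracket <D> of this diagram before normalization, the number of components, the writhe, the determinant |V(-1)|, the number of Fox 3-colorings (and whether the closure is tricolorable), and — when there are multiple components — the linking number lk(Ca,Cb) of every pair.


Jones polynomial: V(q) = q + q^3 - q^4
<D> = A^-7 - A^-3 - A^5; writhe +3
components 1, writhe +3 (5 crossings)
3-colorings: 9 of 3^5, det 3 — tricolorable
note: w = +3 (over 5 crossings) is diagram-only; (-A^3)^(-3) removes it from V


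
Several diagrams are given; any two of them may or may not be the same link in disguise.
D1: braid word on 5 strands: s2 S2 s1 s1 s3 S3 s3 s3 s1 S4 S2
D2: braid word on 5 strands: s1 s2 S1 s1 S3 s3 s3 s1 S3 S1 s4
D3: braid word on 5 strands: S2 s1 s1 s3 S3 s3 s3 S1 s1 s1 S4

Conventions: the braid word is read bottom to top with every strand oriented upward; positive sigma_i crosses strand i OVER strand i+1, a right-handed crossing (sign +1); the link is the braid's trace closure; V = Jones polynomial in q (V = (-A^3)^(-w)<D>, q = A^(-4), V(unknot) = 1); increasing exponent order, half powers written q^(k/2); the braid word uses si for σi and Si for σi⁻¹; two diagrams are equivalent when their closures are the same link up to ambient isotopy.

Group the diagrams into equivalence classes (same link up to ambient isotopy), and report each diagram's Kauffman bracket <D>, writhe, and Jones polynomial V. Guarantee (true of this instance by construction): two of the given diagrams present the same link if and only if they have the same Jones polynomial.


classes: {D1, D3} | {D2}
V(D1) = -q^(3/2) - 2q^(7/2) + q^(9/2) - q^(11/2) + q^(13/2)  [11 crossings, <D> = -A^-17 + A^-13 - A^-9 + 2A^-5 + A^3, w = +3]
V(D2) = -q^(-1/2) - q^(1/2)  [11 crossings, <D> = A^7 + A^11, w = +3]
V(D3) = -q^(3/2) - 2q^(7/2) + q^(9/2) - q^(11/2) + q^(13/2)  [11 crossings, <D> = -A^-17 + A^-13 - A^-9 + 2A^-5 + A^3, w = +3]
note: 2 classes among 3 diagrams; unequal V(q) rules out equality


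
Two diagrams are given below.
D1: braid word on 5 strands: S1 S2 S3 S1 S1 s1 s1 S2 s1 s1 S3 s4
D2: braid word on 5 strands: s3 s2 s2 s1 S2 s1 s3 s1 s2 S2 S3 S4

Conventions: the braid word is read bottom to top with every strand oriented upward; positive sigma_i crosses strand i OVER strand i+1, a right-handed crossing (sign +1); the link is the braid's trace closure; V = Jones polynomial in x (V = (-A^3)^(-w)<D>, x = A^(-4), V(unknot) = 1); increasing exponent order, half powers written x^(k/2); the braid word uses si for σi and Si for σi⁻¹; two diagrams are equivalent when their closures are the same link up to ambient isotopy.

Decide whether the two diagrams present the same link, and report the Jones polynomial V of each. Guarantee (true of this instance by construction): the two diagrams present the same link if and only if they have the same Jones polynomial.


same link: no
V(D1) = -x^-4 + x^-3 + x^-1  [12 crossings, <D> = A^-2 + A^6 - A^10, w = -2]
V(D2) = x - x^2 + 2x^3 - x^4 + x^5 - x^6  (w +4, c 12, <D> = -A^-12 + A^-8 - A^-4 + 2 - A^4 + A^8)
note: 2 classes among 2 diagrams; unequal V(x) rules out equality


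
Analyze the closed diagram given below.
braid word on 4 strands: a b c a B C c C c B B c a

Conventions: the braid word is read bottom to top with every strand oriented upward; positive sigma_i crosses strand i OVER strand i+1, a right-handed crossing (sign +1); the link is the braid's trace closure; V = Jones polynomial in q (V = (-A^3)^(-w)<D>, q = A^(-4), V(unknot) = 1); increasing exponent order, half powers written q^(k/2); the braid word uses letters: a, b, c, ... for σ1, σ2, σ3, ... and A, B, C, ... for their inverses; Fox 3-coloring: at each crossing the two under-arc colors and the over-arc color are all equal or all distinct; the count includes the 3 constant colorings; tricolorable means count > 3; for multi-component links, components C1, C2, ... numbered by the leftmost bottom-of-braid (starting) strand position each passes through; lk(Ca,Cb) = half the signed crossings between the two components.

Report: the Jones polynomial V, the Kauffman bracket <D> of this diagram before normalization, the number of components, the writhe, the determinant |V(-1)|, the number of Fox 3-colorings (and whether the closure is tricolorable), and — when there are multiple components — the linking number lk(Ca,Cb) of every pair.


V(q) = -q^-1 + 2 - q + 2q^2 - q^3 + q^4 - q^5
bracket: A^-11 - A^-7 + A^-3 - 2A + A^5 - 2A^9 + A^13, w = +3
1 component, writhe +3, over 13 crossings
det 9, colorings 9 of 3^13 — tricolorable
observation: free reduction leaves σ1 σ2 σ3 σ1 σ2⁻¹ σ2⁻¹ σ2⁻¹ σ3 σ1 of the original 13 letters


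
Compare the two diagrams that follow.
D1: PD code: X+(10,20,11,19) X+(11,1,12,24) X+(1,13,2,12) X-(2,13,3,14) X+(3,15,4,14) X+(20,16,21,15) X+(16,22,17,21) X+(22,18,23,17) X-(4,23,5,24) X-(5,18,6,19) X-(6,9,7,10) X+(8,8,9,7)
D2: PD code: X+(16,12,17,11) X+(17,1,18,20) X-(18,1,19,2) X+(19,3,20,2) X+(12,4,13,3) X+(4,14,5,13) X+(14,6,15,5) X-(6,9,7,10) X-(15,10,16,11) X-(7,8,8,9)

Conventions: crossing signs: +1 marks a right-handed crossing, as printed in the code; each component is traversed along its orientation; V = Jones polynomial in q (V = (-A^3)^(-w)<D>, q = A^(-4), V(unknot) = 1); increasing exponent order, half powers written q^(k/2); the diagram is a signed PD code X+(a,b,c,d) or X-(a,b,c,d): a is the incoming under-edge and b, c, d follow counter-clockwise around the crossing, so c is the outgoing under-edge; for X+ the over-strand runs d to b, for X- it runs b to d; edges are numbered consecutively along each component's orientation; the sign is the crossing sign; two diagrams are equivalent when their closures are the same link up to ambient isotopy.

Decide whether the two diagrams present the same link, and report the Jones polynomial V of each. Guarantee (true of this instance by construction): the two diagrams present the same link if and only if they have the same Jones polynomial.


equivalent: yes
V(D1) = q + q^3 - q^4  (w +4, c 12, <D> = -A^-4 + 1 + A^8)
V(D2) = q + q^3 - q^4  (w +2, c 10, <D> = -A^-10 + A^-6 + A^2)
why: Reidemeister moves carry D1 (12 crossings) to D2 (10)


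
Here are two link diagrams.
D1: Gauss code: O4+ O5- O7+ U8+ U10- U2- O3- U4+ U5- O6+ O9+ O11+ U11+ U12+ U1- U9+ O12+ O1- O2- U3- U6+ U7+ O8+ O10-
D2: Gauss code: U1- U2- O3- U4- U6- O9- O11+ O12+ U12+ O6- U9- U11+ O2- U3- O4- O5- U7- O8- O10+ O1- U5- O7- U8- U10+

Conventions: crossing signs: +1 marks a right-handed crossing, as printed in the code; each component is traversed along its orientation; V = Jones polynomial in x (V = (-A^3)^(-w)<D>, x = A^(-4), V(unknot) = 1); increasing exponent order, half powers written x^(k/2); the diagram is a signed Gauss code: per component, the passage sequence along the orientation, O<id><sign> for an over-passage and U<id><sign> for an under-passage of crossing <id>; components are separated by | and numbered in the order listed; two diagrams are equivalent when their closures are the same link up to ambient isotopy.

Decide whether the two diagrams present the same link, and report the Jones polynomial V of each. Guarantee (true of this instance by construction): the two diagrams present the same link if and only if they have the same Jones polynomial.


same link: no
V(D1) = 1  [12 crossings, <D> = A^6, w = +2]
D2 (bracket A^-10 + 2A^-2 - 2A^2 + A^6 - 2A^10 + A^14; 12 crossings at w = -6): V = x^-8 - 2x^-7 + x^-6 - 2x^-5 + 2x^-4 + x^-2
note: comparing 2 Jones polynomials yields 2 groups


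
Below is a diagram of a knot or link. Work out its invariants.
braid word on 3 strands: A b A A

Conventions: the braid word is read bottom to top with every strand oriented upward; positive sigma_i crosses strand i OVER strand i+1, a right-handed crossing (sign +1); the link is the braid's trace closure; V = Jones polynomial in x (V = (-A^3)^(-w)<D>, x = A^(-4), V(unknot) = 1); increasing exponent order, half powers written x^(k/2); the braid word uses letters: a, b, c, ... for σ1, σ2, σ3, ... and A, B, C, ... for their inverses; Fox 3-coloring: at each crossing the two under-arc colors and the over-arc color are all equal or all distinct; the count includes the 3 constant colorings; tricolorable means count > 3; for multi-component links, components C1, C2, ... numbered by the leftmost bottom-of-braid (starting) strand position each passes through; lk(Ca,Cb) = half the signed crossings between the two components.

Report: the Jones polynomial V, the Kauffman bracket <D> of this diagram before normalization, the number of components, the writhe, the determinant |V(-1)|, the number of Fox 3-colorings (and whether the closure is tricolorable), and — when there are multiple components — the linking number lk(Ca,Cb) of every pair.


V(x) = -x^-4 + x^-3 + x^-1
bracket: A^-2 + A^6 - A^10, w = -2
1 component, writhe -2, over 4 crossings
det 3, colorings 9 of 3^4 — tricolorable
observation: w = -2 (over 4 crossings) is diagram-only; (-A^3)^(2) removes it from V


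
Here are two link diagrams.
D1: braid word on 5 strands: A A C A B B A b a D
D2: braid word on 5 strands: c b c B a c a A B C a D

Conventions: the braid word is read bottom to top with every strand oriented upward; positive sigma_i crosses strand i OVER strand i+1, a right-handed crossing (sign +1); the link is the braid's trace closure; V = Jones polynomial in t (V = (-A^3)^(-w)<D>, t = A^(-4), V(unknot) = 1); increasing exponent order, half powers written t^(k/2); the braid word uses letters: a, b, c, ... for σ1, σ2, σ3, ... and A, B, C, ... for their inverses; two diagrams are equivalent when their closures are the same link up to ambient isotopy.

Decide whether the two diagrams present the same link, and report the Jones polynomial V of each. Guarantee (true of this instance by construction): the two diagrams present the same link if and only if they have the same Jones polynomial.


equivalent: no
D1 (bracket A^-14 - A^-10 + 2A^-6 - A^-2 + A^2 - A^6; 10 crossings at w = -6): V = -t^-6 + t^-5 - t^-4 + 2t^-3 - t^-2 + t^-1
V(D2) = t + t^3 - t^4  (w +2, c 12, <D> = -A^-10 + A^-6 + A^2)
key observation: 2 values of V(t) split the 2 diagrams


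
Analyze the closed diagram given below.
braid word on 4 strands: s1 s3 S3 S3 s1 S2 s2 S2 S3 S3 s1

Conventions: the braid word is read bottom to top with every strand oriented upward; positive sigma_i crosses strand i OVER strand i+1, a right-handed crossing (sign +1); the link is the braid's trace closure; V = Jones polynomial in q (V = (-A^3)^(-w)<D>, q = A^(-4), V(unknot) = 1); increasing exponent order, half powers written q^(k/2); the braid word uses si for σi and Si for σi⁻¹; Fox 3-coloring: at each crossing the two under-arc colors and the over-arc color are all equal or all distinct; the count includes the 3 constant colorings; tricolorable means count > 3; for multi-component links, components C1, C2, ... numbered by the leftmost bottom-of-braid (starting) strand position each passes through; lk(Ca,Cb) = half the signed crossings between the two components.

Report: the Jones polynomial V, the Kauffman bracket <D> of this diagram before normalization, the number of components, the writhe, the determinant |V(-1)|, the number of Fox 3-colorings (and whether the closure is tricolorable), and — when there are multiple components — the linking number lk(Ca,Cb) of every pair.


Jones polynomial: V(q) = -q^-3 + q^-2 - q^-1 + 3 - q + q^2 - q^3
<D> = A^-15 - A^-11 + A^-7 - 3A^-3 + A - A^5 + A^9; writhe -1
components 1, writhe -1 (11 crossings)
3-colorings: 27 of 3^11, det 9 — tricolorable
note: |V(-1)| = 9: so tricolorable, since 3 divides 9


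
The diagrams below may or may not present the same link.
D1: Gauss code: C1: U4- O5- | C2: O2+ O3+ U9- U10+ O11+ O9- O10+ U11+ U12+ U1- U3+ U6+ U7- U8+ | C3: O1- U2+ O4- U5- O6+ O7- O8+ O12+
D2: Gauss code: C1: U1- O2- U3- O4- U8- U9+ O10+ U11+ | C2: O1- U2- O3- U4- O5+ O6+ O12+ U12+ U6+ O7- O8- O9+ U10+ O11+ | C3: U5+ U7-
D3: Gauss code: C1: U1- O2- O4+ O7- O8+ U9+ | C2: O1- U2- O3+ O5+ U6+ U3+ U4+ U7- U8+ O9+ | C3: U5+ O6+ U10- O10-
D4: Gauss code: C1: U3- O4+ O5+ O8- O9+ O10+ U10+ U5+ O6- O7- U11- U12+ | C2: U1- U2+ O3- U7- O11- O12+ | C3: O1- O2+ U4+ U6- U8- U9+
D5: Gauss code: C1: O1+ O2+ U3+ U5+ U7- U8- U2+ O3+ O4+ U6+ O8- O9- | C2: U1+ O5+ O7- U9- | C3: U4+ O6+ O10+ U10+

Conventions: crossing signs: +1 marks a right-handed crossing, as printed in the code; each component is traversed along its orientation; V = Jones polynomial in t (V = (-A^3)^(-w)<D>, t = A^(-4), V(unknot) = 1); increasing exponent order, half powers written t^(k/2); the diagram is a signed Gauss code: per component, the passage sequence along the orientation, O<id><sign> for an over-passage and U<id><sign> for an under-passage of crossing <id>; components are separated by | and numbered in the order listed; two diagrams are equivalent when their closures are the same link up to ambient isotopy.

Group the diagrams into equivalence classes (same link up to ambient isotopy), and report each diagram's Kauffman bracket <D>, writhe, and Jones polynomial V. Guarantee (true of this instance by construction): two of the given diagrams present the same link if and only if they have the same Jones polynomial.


classes: {D1} | {D2, D4} | {D3, D5}
V(D1) = t^-2 + 2 + t^2  [12 crossings, <D> = A^-2 + 2A^6 + A^14, w = +2]
V(D2) = t^-3 + t^-2 + t^-1 + 1  [12 crossings, <D> = 1 + A^4 + A^8 + A^12, w = 0]
D3 (bracket A^-6 + A^-2 + A^2 + A^6; 10 crossings at w = +2): V = 1 + t + t^2 + t^3
D4 (bracket 1 + A^4 + A^8 + A^12; 12 crossings at w = 0): V = t^-3 + t^-2 + t^-1 + 1
V(D5) = 1 + t + t^2 + t^3  (w +4, c 10, <D> = 1 + A^4 + A^8 + A^12)
note: 3 values of V(t) split the 5 diagrams


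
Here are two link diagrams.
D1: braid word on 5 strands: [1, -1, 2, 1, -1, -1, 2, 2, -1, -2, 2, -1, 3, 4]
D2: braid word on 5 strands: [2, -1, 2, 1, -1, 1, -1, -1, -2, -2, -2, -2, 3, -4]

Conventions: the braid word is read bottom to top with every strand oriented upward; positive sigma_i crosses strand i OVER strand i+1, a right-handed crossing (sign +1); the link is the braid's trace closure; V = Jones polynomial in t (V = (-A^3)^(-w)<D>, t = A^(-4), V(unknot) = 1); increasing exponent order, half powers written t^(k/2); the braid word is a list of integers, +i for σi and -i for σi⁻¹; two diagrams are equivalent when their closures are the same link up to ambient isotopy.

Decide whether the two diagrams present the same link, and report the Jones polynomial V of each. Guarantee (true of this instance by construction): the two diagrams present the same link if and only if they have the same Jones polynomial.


equivalent: no
V(D1) = -t^-3 + 2t^-2 - 2t^-1 + 3 - 2t + 2t^2 - t^3  (w +2, c 14, <D> = -A^-6 + 2A^-2 - 2A^2 + 3A^6 - 2A^10 + 2A^14 - A^18)
D2 (bracket A^-8 - A^-4 + 2 - A^4 + A^8 - A^12; 14 crossings at w = -4): V = -t^-6 + t^-5 - t^-4 + 2t^-3 - t^-2 + t^-1
why: 2 values of V(t) split the 2 diagrams


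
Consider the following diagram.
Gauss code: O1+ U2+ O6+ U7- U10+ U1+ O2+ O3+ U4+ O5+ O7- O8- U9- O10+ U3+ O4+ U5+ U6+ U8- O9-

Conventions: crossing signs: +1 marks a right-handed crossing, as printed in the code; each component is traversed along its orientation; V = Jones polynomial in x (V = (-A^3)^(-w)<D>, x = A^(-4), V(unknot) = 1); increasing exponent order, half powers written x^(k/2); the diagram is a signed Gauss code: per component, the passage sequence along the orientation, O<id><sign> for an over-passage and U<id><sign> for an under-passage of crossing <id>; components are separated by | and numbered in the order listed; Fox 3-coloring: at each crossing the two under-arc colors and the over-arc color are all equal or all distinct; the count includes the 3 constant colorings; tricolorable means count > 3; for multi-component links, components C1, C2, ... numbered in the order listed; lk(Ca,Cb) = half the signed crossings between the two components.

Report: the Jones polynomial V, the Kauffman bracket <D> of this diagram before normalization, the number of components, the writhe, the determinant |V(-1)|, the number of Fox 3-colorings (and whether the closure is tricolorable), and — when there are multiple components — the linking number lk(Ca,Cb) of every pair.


V(x) = 2x - 2x^2 + 3x^3 - 3x^4 + 2x^5 - 2x^6 + x^7
bracket: A^-16 - 2A^-12 + 2A^-8 - 3A^-4 + 3 - 2A^4 + 2A^8, w = +4
1 component, writhe +4, over 10 crossings
det 15, colorings 9 of 3^10 — tricolorable
observation: V spans 6 powers of x: at least 6 crossings in any diagram


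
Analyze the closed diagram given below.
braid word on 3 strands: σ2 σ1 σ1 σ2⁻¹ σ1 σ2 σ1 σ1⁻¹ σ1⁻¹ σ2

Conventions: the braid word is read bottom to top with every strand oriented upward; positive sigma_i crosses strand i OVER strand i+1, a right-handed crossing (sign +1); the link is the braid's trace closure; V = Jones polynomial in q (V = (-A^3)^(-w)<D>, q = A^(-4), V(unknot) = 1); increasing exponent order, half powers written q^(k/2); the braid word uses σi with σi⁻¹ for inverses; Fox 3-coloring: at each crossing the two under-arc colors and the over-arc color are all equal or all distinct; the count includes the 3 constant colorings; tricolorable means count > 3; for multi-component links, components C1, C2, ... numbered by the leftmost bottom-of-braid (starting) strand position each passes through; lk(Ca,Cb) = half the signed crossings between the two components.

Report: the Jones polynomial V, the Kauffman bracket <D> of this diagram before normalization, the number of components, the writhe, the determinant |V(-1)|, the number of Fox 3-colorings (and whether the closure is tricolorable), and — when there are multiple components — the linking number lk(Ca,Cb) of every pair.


V = 2q - 2q^2 + 3q^3 - 3q^4 + 2q^5 - 2q^6 + q^7
<D> = A^-16 - 2A^-12 + 2A^-8 - 3A^-4 + 3 - 2A^4 + 2A^8 (w = +4)
1 component over 10 crossings, w = +4
9 Fox colorings among 3^10, |V(-1)| = 15: tricolorable
why: w = +4 shifts under R1 moves; the (-A^3)^(-4) factor cancels that in V


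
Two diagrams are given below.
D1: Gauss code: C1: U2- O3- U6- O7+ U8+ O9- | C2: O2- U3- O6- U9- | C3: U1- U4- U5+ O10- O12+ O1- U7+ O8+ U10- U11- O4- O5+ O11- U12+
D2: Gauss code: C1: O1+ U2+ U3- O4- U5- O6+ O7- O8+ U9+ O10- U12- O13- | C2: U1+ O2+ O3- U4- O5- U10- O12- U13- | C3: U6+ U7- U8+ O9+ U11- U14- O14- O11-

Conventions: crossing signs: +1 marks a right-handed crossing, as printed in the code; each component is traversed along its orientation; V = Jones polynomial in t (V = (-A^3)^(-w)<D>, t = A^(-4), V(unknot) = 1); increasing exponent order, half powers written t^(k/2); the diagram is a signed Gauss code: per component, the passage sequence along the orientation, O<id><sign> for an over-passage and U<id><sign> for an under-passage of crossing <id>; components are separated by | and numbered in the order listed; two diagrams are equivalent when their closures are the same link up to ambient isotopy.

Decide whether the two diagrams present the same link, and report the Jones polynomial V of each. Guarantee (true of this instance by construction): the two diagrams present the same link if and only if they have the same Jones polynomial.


equivalent: yes
V(D1) = t^-5 - t^-4 + 2t^-3 - t^-2 + 2t^-1 + t  (w -4, c 12, <D> = A^-16 + 2A^-8 - A^-4 + 2 - A^4 + A^8)
V(D2) = t^-5 - t^-4 + 2t^-3 - t^-2 + 2t^-1 + t  (w -4, c 14, <D> = A^-16 + 2A^-8 - A^-4 + 2 - A^4 + A^8)
why: Reidemeister moves carry D1 (12 crossings) to D2 (14)


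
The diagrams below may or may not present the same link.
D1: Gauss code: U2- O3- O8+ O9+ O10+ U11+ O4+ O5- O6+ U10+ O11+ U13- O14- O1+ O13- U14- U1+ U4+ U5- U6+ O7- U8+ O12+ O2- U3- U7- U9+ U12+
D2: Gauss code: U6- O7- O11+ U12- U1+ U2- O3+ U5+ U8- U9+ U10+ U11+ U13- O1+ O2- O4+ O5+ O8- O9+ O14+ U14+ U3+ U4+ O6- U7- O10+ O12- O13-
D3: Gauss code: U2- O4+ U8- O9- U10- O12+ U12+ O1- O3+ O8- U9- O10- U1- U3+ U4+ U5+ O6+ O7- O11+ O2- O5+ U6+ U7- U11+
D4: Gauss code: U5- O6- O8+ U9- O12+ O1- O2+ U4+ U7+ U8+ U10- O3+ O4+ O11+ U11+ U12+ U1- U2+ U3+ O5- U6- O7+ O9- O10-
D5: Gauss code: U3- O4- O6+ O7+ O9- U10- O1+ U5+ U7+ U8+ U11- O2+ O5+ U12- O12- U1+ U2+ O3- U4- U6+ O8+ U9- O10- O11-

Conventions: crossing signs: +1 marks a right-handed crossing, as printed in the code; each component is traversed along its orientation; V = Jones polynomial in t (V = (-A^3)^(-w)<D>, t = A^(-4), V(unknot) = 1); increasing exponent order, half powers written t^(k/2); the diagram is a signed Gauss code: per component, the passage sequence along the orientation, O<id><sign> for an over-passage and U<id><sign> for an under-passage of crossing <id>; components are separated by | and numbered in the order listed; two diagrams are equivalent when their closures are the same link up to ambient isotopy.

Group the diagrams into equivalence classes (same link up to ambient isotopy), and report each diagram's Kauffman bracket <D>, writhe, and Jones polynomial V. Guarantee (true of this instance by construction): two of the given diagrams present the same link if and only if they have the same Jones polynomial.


classes: {D1} | {D2, D4, D5} | {D3}
V(D1) = t + t^3 - t^4  [14 crossings, <D> = -A^-10 + A^-6 + A^2, w = +2]
D2 (bracket -A^-6 + A^-2 - A^2 + 3A^6 - A^10 + A^14 - A^18; 14 crossings at w = +2): V = -t^-3 + t^-2 - t^-1 + 3 - t + t^2 - t^3
V(D3) = -t^-4 + t^-3 + t^-1  (w 0, c 12, <D> = A^4 + A^12 - A^16)
V(D4) = -t^-3 + t^-2 - t^-1 + 3 - t + t^2 - t^3  (w +2, c 12, <D> = -A^-6 + A^-2 - A^2 + 3A^6 - A^10 + A^14 - A^18)
V(D5) = -t^-3 + t^-2 - t^-1 + 3 - t + t^2 - t^3  [12 crossings, <D> = -A^-12 + A^-8 - A^-4 + 3 - A^4 + A^8 - A^12, w = 0]
insight: 3 classes among 5 diagrams; unequal V(t) rules out equality


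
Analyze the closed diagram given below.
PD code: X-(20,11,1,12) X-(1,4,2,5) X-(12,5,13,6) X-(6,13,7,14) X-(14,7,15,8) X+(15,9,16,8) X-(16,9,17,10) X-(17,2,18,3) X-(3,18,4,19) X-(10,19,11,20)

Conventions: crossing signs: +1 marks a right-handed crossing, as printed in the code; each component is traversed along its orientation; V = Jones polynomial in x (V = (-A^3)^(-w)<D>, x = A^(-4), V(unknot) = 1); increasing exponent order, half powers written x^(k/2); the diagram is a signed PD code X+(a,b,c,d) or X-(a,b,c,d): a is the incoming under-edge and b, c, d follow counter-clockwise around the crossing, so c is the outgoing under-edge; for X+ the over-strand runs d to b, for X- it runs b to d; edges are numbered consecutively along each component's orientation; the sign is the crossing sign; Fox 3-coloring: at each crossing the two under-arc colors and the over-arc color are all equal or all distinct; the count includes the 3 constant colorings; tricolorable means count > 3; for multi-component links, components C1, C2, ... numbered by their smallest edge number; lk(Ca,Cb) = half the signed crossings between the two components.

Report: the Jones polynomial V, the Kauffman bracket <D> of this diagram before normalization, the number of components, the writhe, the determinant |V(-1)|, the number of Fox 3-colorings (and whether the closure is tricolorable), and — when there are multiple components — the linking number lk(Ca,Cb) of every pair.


V = -x^-8 + x^-5 + x^-3
<D> = A^-12 + A^-4 - A^8 (w = -8)
1 component over 10 crossings, w = -8
9 Fox colorings among 3^10, |V(-1)| = 3: tricolorable
why: V spans 5 powers of x: at least 5 crossings in any diagram


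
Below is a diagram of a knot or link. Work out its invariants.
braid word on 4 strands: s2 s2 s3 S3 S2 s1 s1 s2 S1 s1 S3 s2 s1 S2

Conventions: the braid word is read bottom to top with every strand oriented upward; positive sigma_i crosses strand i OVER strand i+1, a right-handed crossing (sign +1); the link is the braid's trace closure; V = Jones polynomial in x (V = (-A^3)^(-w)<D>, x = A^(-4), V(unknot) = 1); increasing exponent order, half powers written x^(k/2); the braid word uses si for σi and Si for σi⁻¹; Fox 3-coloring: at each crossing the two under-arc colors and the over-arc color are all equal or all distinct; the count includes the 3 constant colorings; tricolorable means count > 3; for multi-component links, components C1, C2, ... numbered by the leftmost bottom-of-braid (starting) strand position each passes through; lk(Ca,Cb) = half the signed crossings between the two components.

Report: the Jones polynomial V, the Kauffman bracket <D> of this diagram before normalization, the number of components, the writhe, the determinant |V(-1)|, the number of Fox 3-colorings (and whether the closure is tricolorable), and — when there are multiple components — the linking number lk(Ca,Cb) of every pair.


V = -x^(3/2) - 2x^(7/2) + x^(9/2) - x^(11/2) + x^(13/2)
<D> = A^-14 - A^-10 + A^-6 - 2A^-2 - A^6 (w = +4)
2 components over 14 crossings, w = +4
lk(C1,C2): +1
9 Fox colorings among 3^14, |V(-1)| = 6: tricolorable
why: the span of V is 5, within the link bound 14 + 2 - 1


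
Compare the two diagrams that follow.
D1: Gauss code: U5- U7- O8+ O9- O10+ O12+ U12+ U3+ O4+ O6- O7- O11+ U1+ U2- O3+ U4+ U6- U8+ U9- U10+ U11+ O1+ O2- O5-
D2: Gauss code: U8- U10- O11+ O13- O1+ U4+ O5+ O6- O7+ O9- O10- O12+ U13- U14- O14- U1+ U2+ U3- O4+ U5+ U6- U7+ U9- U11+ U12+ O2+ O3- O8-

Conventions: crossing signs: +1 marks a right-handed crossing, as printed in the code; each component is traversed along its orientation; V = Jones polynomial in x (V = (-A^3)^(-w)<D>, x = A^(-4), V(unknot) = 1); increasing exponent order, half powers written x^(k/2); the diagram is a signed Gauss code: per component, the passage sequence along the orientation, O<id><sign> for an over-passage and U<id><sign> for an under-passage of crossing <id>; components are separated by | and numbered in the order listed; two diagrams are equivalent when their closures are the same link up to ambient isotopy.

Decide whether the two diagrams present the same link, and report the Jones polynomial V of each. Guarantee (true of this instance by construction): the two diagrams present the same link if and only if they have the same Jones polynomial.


equivalent: yes
D1 (bracket A^6; 12 crossings at w = +2): V = 1
V(D2) = 1  [14 crossings, <D> = 1, w = 0]
observation: one V(x) for all 2 diagrams — one class (guaranteed)


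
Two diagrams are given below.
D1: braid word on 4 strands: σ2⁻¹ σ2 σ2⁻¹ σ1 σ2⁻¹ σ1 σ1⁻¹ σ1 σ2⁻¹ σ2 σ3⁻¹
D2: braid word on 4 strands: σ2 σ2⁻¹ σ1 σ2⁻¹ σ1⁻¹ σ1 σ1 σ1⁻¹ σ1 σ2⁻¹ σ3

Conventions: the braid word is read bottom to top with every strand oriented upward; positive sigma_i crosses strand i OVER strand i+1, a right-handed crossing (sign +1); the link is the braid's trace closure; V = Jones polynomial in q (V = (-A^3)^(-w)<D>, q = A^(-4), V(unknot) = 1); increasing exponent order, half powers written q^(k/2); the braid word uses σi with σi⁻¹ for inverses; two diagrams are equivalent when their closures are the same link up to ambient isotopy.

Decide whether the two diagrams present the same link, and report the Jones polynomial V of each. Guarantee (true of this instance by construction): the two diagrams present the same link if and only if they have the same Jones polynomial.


equivalent: yes
V(D1) = q^-2 - q^-1 + 1 - q + q^2  (w -1, c 11, <D> = -A^-11 + A^-7 - A^-3 + A - A^5)
V(D2) = q^-2 - q^-1 + 1 - q + q^2  [11 crossings, <D> = -A^-5 + A^-1 - A^3 + A^7 - A^11, w = +1]
key observation: one V(q) for all 2 diagrams — one class (guaranteed)


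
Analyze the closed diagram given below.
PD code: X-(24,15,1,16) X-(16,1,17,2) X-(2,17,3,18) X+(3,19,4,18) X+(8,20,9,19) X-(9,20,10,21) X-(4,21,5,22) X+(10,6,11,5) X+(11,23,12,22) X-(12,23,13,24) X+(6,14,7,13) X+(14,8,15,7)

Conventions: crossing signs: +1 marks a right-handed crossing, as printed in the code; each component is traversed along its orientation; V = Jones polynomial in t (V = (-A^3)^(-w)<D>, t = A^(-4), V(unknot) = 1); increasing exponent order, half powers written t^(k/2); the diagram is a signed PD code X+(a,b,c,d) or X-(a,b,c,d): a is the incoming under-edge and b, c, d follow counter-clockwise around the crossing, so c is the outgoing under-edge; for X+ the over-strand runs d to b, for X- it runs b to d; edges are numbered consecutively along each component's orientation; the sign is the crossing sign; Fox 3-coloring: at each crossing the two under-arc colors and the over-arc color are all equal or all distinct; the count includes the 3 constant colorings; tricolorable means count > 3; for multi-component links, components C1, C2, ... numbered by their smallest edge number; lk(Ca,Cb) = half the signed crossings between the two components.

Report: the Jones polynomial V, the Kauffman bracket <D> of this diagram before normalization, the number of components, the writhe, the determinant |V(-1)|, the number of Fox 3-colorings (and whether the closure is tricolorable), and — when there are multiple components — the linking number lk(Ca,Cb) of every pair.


V = -t^-3 + t^-2 - t^-1 + 3 - t + t^2 - t^3
<D> = -A^-12 + A^-8 - A^-4 + 3 - A^4 + A^8 - A^12 (w = 0)
1 component over 12 crossings, w = 0
27 Fox colorings among 3^12, |V(-1)| = 9: tricolorable
why: palindromic: swapping t for 1/t fixes V
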